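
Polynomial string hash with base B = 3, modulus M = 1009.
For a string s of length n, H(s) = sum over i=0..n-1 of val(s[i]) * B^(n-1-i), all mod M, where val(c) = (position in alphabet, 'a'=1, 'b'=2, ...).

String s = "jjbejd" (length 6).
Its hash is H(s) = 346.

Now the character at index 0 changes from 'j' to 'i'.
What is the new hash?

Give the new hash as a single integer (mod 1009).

Answer: 103

Derivation:
val('j') = 10, val('i') = 9
Position k = 0, exponent = n-1-k = 5
B^5 mod M = 3^5 mod 1009 = 243
Delta = (9 - 10) * 243 mod 1009 = 766
New hash = (346 + 766) mod 1009 = 103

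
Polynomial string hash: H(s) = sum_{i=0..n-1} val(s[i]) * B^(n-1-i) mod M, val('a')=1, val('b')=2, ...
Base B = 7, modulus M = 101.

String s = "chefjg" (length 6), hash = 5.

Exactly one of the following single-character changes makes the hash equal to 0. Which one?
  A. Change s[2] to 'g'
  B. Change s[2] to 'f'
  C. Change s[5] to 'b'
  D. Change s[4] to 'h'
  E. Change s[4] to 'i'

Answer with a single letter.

Option A: s[2]='e'->'g', delta=(7-5)*7^3 mod 101 = 80, hash=5+80 mod 101 = 85
Option B: s[2]='e'->'f', delta=(6-5)*7^3 mod 101 = 40, hash=5+40 mod 101 = 45
Option C: s[5]='g'->'b', delta=(2-7)*7^0 mod 101 = 96, hash=5+96 mod 101 = 0 <-- target
Option D: s[4]='j'->'h', delta=(8-10)*7^1 mod 101 = 87, hash=5+87 mod 101 = 92
Option E: s[4]='j'->'i', delta=(9-10)*7^1 mod 101 = 94, hash=5+94 mod 101 = 99

Answer: C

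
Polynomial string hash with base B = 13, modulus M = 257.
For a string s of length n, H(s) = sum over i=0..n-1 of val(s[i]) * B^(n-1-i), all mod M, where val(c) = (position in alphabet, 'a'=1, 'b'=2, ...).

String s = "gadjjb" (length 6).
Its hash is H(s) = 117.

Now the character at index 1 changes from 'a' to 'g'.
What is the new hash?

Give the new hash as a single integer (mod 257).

val('a') = 1, val('g') = 7
Position k = 1, exponent = n-1-k = 4
B^4 mod M = 13^4 mod 257 = 34
Delta = (7 - 1) * 34 mod 257 = 204
New hash = (117 + 204) mod 257 = 64

Answer: 64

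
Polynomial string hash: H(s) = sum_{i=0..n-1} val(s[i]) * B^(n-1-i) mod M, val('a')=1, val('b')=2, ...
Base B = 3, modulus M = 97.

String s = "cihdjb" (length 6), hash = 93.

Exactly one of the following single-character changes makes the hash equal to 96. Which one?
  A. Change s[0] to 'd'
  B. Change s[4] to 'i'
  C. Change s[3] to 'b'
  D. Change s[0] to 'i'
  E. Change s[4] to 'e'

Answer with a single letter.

Answer: D

Derivation:
Option A: s[0]='c'->'d', delta=(4-3)*3^5 mod 97 = 49, hash=93+49 mod 97 = 45
Option B: s[4]='j'->'i', delta=(9-10)*3^1 mod 97 = 94, hash=93+94 mod 97 = 90
Option C: s[3]='d'->'b', delta=(2-4)*3^2 mod 97 = 79, hash=93+79 mod 97 = 75
Option D: s[0]='c'->'i', delta=(9-3)*3^5 mod 97 = 3, hash=93+3 mod 97 = 96 <-- target
Option E: s[4]='j'->'e', delta=(5-10)*3^1 mod 97 = 82, hash=93+82 mod 97 = 78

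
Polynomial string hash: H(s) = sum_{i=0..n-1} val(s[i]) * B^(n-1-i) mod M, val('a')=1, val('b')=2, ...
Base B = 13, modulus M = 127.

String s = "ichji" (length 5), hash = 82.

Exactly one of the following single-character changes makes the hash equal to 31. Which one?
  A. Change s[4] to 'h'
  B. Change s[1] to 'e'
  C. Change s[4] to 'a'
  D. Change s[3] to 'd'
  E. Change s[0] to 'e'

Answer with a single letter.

Answer: B

Derivation:
Option A: s[4]='i'->'h', delta=(8-9)*13^0 mod 127 = 126, hash=82+126 mod 127 = 81
Option B: s[1]='c'->'e', delta=(5-3)*13^3 mod 127 = 76, hash=82+76 mod 127 = 31 <-- target
Option C: s[4]='i'->'a', delta=(1-9)*13^0 mod 127 = 119, hash=82+119 mod 127 = 74
Option D: s[3]='j'->'d', delta=(4-10)*13^1 mod 127 = 49, hash=82+49 mod 127 = 4
Option E: s[0]='i'->'e', delta=(5-9)*13^4 mod 127 = 56, hash=82+56 mod 127 = 11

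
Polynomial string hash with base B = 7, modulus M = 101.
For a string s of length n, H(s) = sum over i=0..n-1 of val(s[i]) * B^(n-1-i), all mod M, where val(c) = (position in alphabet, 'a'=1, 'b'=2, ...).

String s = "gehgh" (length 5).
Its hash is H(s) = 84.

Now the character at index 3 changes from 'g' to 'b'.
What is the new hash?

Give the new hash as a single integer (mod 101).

Answer: 49

Derivation:
val('g') = 7, val('b') = 2
Position k = 3, exponent = n-1-k = 1
B^1 mod M = 7^1 mod 101 = 7
Delta = (2 - 7) * 7 mod 101 = 66
New hash = (84 + 66) mod 101 = 49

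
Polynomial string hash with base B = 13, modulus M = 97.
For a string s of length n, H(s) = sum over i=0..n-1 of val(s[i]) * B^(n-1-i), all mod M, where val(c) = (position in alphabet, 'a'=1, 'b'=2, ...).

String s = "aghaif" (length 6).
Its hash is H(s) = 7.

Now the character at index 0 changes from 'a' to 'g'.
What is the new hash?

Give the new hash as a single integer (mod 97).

val('a') = 1, val('g') = 7
Position k = 0, exponent = n-1-k = 5
B^5 mod M = 13^5 mod 97 = 74
Delta = (7 - 1) * 74 mod 97 = 56
New hash = (7 + 56) mod 97 = 63

Answer: 63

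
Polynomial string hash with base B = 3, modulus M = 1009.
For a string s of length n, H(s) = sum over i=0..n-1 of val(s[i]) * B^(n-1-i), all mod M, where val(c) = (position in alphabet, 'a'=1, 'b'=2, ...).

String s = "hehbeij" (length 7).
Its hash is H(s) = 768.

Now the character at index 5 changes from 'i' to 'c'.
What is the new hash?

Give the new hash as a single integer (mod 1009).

val('i') = 9, val('c') = 3
Position k = 5, exponent = n-1-k = 1
B^1 mod M = 3^1 mod 1009 = 3
Delta = (3 - 9) * 3 mod 1009 = 991
New hash = (768 + 991) mod 1009 = 750

Answer: 750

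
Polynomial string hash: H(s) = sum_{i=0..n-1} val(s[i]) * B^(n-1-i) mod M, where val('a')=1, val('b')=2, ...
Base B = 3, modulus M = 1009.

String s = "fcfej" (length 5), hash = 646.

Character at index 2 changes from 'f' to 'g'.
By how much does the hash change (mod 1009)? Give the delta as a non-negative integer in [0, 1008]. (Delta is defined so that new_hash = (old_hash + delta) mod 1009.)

Answer: 9

Derivation:
Delta formula: (val(new) - val(old)) * B^(n-1-k) mod M
  val('g') - val('f') = 7 - 6 = 1
  B^(n-1-k) = 3^2 mod 1009 = 9
  Delta = 1 * 9 mod 1009 = 9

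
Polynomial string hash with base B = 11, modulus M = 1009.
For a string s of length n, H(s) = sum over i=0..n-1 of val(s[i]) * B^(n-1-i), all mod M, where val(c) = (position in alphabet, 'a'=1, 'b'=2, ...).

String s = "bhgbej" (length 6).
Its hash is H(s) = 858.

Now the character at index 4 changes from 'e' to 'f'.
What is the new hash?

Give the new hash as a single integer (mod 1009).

Answer: 869

Derivation:
val('e') = 5, val('f') = 6
Position k = 4, exponent = n-1-k = 1
B^1 mod M = 11^1 mod 1009 = 11
Delta = (6 - 5) * 11 mod 1009 = 11
New hash = (858 + 11) mod 1009 = 869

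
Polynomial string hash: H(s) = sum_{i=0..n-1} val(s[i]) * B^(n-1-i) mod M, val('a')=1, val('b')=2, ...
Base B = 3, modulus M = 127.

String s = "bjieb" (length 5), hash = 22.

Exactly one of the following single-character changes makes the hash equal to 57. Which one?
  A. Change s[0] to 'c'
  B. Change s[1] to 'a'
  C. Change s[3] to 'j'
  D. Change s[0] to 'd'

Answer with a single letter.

Answer: D

Derivation:
Option A: s[0]='b'->'c', delta=(3-2)*3^4 mod 127 = 81, hash=22+81 mod 127 = 103
Option B: s[1]='j'->'a', delta=(1-10)*3^3 mod 127 = 11, hash=22+11 mod 127 = 33
Option C: s[3]='e'->'j', delta=(10-5)*3^1 mod 127 = 15, hash=22+15 mod 127 = 37
Option D: s[0]='b'->'d', delta=(4-2)*3^4 mod 127 = 35, hash=22+35 mod 127 = 57 <-- target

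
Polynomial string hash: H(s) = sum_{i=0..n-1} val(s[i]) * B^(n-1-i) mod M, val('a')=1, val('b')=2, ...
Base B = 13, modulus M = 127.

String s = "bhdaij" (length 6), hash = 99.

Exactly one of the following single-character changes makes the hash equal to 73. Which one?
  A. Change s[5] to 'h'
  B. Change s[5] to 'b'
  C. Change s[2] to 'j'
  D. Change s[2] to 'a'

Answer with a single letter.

Option A: s[5]='j'->'h', delta=(8-10)*13^0 mod 127 = 125, hash=99+125 mod 127 = 97
Option B: s[5]='j'->'b', delta=(2-10)*13^0 mod 127 = 119, hash=99+119 mod 127 = 91
Option C: s[2]='d'->'j', delta=(10-4)*13^3 mod 127 = 101, hash=99+101 mod 127 = 73 <-- target
Option D: s[2]='d'->'a', delta=(1-4)*13^3 mod 127 = 13, hash=99+13 mod 127 = 112

Answer: C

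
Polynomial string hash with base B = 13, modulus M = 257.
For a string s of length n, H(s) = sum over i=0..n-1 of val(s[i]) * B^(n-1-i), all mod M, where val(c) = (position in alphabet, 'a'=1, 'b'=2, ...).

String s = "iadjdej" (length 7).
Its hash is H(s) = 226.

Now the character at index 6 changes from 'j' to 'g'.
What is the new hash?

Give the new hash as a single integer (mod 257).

Answer: 223

Derivation:
val('j') = 10, val('g') = 7
Position k = 6, exponent = n-1-k = 0
B^0 mod M = 13^0 mod 257 = 1
Delta = (7 - 10) * 1 mod 257 = 254
New hash = (226 + 254) mod 257 = 223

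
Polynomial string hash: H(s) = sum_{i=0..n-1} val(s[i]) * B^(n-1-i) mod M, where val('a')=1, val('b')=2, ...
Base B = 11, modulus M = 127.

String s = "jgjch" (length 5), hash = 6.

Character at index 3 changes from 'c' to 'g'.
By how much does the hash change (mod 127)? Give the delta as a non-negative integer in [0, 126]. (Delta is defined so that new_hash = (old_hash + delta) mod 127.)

Answer: 44

Derivation:
Delta formula: (val(new) - val(old)) * B^(n-1-k) mod M
  val('g') - val('c') = 7 - 3 = 4
  B^(n-1-k) = 11^1 mod 127 = 11
  Delta = 4 * 11 mod 127 = 44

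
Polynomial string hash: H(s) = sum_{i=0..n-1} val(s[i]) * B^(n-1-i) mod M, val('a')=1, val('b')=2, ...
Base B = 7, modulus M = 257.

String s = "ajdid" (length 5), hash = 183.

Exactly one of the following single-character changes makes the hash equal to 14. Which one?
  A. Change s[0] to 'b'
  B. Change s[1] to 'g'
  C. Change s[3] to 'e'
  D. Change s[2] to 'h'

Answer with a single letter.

Answer: A

Derivation:
Option A: s[0]='a'->'b', delta=(2-1)*7^4 mod 257 = 88, hash=183+88 mod 257 = 14 <-- target
Option B: s[1]='j'->'g', delta=(7-10)*7^3 mod 257 = 256, hash=183+256 mod 257 = 182
Option C: s[3]='i'->'e', delta=(5-9)*7^1 mod 257 = 229, hash=183+229 mod 257 = 155
Option D: s[2]='d'->'h', delta=(8-4)*7^2 mod 257 = 196, hash=183+196 mod 257 = 122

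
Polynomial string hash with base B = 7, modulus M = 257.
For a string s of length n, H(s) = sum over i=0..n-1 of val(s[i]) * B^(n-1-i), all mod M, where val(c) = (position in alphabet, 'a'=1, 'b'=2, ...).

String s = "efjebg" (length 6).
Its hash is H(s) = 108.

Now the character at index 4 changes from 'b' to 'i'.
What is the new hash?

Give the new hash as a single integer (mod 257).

val('b') = 2, val('i') = 9
Position k = 4, exponent = n-1-k = 1
B^1 mod M = 7^1 mod 257 = 7
Delta = (9 - 2) * 7 mod 257 = 49
New hash = (108 + 49) mod 257 = 157

Answer: 157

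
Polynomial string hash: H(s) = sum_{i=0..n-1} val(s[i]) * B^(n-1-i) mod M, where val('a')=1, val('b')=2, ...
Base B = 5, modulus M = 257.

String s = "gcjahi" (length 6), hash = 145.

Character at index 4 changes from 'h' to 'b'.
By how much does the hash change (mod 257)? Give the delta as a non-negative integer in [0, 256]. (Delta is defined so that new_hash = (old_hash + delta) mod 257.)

Delta formula: (val(new) - val(old)) * B^(n-1-k) mod M
  val('b') - val('h') = 2 - 8 = -6
  B^(n-1-k) = 5^1 mod 257 = 5
  Delta = -6 * 5 mod 257 = 227

Answer: 227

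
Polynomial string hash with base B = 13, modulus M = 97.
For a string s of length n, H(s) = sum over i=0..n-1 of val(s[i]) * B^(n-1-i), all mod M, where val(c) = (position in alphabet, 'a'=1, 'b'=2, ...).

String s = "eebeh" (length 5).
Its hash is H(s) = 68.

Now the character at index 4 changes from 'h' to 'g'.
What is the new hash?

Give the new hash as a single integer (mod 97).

val('h') = 8, val('g') = 7
Position k = 4, exponent = n-1-k = 0
B^0 mod M = 13^0 mod 97 = 1
Delta = (7 - 8) * 1 mod 97 = 96
New hash = (68 + 96) mod 97 = 67

Answer: 67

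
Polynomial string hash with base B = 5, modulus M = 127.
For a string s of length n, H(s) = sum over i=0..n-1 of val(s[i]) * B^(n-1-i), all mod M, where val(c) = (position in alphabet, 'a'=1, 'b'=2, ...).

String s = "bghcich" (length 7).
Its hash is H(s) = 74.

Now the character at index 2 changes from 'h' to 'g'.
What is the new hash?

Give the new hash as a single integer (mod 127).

val('h') = 8, val('g') = 7
Position k = 2, exponent = n-1-k = 4
B^4 mod M = 5^4 mod 127 = 117
Delta = (7 - 8) * 117 mod 127 = 10
New hash = (74 + 10) mod 127 = 84

Answer: 84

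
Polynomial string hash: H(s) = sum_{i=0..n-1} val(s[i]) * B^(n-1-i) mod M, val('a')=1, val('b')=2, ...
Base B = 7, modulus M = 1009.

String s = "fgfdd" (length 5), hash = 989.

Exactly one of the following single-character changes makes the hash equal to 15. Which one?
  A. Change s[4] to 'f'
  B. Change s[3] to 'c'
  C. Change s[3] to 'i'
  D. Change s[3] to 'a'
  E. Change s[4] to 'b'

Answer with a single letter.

Answer: C

Derivation:
Option A: s[4]='d'->'f', delta=(6-4)*7^0 mod 1009 = 2, hash=989+2 mod 1009 = 991
Option B: s[3]='d'->'c', delta=(3-4)*7^1 mod 1009 = 1002, hash=989+1002 mod 1009 = 982
Option C: s[3]='d'->'i', delta=(9-4)*7^1 mod 1009 = 35, hash=989+35 mod 1009 = 15 <-- target
Option D: s[3]='d'->'a', delta=(1-4)*7^1 mod 1009 = 988, hash=989+988 mod 1009 = 968
Option E: s[4]='d'->'b', delta=(2-4)*7^0 mod 1009 = 1007, hash=989+1007 mod 1009 = 987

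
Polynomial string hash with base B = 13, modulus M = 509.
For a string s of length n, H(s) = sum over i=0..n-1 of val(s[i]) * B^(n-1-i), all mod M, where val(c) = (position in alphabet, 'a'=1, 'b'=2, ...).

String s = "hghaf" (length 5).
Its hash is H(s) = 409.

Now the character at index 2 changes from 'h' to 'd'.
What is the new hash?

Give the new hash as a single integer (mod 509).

val('h') = 8, val('d') = 4
Position k = 2, exponent = n-1-k = 2
B^2 mod M = 13^2 mod 509 = 169
Delta = (4 - 8) * 169 mod 509 = 342
New hash = (409 + 342) mod 509 = 242

Answer: 242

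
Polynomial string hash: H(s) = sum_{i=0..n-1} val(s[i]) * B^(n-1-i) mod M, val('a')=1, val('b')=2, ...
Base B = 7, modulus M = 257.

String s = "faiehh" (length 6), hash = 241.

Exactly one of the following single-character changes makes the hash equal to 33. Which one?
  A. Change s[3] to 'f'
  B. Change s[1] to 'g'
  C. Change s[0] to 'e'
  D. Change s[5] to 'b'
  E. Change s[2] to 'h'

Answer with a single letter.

Option A: s[3]='e'->'f', delta=(6-5)*7^2 mod 257 = 49, hash=241+49 mod 257 = 33 <-- target
Option B: s[1]='a'->'g', delta=(7-1)*7^4 mod 257 = 14, hash=241+14 mod 257 = 255
Option C: s[0]='f'->'e', delta=(5-6)*7^5 mod 257 = 155, hash=241+155 mod 257 = 139
Option D: s[5]='h'->'b', delta=(2-8)*7^0 mod 257 = 251, hash=241+251 mod 257 = 235
Option E: s[2]='i'->'h', delta=(8-9)*7^3 mod 257 = 171, hash=241+171 mod 257 = 155

Answer: A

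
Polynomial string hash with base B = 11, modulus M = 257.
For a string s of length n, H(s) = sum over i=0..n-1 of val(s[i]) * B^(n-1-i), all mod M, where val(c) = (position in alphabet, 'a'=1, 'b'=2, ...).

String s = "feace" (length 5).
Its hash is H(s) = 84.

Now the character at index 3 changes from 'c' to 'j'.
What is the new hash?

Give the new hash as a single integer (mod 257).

val('c') = 3, val('j') = 10
Position k = 3, exponent = n-1-k = 1
B^1 mod M = 11^1 mod 257 = 11
Delta = (10 - 3) * 11 mod 257 = 77
New hash = (84 + 77) mod 257 = 161

Answer: 161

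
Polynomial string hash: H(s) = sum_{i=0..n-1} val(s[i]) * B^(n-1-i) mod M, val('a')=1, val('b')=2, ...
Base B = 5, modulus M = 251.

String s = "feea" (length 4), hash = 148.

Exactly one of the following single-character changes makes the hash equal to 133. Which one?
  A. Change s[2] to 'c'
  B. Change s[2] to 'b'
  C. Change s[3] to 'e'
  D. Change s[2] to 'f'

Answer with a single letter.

Option A: s[2]='e'->'c', delta=(3-5)*5^1 mod 251 = 241, hash=148+241 mod 251 = 138
Option B: s[2]='e'->'b', delta=(2-5)*5^1 mod 251 = 236, hash=148+236 mod 251 = 133 <-- target
Option C: s[3]='a'->'e', delta=(5-1)*5^0 mod 251 = 4, hash=148+4 mod 251 = 152
Option D: s[2]='e'->'f', delta=(6-5)*5^1 mod 251 = 5, hash=148+5 mod 251 = 153

Answer: B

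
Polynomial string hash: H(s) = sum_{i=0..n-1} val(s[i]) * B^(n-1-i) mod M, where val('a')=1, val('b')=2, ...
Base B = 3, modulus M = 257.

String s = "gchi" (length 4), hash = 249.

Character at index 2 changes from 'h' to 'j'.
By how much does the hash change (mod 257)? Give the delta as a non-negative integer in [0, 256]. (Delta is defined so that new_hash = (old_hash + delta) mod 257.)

Delta formula: (val(new) - val(old)) * B^(n-1-k) mod M
  val('j') - val('h') = 10 - 8 = 2
  B^(n-1-k) = 3^1 mod 257 = 3
  Delta = 2 * 3 mod 257 = 6

Answer: 6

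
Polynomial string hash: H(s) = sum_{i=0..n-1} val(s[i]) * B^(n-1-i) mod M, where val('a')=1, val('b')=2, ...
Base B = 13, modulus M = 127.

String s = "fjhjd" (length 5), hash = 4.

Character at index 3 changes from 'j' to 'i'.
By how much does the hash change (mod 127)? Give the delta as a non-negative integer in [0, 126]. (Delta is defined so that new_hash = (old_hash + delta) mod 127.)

Answer: 114

Derivation:
Delta formula: (val(new) - val(old)) * B^(n-1-k) mod M
  val('i') - val('j') = 9 - 10 = -1
  B^(n-1-k) = 13^1 mod 127 = 13
  Delta = -1 * 13 mod 127 = 114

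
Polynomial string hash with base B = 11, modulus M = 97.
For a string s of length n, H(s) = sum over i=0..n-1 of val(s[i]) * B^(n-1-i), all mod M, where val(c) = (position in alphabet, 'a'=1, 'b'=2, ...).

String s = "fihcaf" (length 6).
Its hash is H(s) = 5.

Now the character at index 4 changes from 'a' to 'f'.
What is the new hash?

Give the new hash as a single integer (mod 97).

val('a') = 1, val('f') = 6
Position k = 4, exponent = n-1-k = 1
B^1 mod M = 11^1 mod 97 = 11
Delta = (6 - 1) * 11 mod 97 = 55
New hash = (5 + 55) mod 97 = 60

Answer: 60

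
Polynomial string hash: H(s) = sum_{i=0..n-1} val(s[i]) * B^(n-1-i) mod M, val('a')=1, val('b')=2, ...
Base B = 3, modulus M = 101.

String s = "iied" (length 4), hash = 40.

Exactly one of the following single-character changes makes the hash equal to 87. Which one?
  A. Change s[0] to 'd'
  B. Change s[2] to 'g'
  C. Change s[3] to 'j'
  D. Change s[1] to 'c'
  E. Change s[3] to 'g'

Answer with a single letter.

Answer: D

Derivation:
Option A: s[0]='i'->'d', delta=(4-9)*3^3 mod 101 = 67, hash=40+67 mod 101 = 6
Option B: s[2]='e'->'g', delta=(7-5)*3^1 mod 101 = 6, hash=40+6 mod 101 = 46
Option C: s[3]='d'->'j', delta=(10-4)*3^0 mod 101 = 6, hash=40+6 mod 101 = 46
Option D: s[1]='i'->'c', delta=(3-9)*3^2 mod 101 = 47, hash=40+47 mod 101 = 87 <-- target
Option E: s[3]='d'->'g', delta=(7-4)*3^0 mod 101 = 3, hash=40+3 mod 101 = 43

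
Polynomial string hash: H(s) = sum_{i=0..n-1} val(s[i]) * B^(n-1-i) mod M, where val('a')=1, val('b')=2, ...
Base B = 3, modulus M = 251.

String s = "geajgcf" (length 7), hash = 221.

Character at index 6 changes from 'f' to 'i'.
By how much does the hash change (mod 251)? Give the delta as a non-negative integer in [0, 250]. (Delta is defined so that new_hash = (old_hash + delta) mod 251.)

Delta formula: (val(new) - val(old)) * B^(n-1-k) mod M
  val('i') - val('f') = 9 - 6 = 3
  B^(n-1-k) = 3^0 mod 251 = 1
  Delta = 3 * 1 mod 251 = 3

Answer: 3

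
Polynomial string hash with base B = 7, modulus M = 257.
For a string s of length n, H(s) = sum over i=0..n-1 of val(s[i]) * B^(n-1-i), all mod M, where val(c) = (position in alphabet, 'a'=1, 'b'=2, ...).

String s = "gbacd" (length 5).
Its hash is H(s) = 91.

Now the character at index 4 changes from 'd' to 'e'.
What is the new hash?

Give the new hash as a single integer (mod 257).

val('d') = 4, val('e') = 5
Position k = 4, exponent = n-1-k = 0
B^0 mod M = 7^0 mod 257 = 1
Delta = (5 - 4) * 1 mod 257 = 1
New hash = (91 + 1) mod 257 = 92

Answer: 92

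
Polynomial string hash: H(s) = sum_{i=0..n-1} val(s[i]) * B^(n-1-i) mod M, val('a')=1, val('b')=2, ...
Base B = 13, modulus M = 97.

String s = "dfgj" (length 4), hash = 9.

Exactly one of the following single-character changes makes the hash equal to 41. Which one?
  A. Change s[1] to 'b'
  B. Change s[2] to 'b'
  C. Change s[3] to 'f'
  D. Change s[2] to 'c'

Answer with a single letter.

Answer: B

Derivation:
Option A: s[1]='f'->'b', delta=(2-6)*13^2 mod 97 = 3, hash=9+3 mod 97 = 12
Option B: s[2]='g'->'b', delta=(2-7)*13^1 mod 97 = 32, hash=9+32 mod 97 = 41 <-- target
Option C: s[3]='j'->'f', delta=(6-10)*13^0 mod 97 = 93, hash=9+93 mod 97 = 5
Option D: s[2]='g'->'c', delta=(3-7)*13^1 mod 97 = 45, hash=9+45 mod 97 = 54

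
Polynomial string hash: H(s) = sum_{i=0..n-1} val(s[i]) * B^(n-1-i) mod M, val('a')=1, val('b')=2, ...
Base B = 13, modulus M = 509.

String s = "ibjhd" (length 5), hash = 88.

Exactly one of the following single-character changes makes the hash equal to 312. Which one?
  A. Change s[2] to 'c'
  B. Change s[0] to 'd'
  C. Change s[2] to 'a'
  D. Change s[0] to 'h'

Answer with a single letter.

Answer: B

Derivation:
Option A: s[2]='j'->'c', delta=(3-10)*13^2 mod 509 = 344, hash=88+344 mod 509 = 432
Option B: s[0]='i'->'d', delta=(4-9)*13^4 mod 509 = 224, hash=88+224 mod 509 = 312 <-- target
Option C: s[2]='j'->'a', delta=(1-10)*13^2 mod 509 = 6, hash=88+6 mod 509 = 94
Option D: s[0]='i'->'h', delta=(8-9)*13^4 mod 509 = 452, hash=88+452 mod 509 = 31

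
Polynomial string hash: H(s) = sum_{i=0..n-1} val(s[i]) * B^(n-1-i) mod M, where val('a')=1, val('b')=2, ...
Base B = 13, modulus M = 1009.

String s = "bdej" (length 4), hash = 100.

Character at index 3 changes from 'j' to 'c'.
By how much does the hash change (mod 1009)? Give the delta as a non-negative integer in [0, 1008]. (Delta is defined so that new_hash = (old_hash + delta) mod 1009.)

Delta formula: (val(new) - val(old)) * B^(n-1-k) mod M
  val('c') - val('j') = 3 - 10 = -7
  B^(n-1-k) = 13^0 mod 1009 = 1
  Delta = -7 * 1 mod 1009 = 1002

Answer: 1002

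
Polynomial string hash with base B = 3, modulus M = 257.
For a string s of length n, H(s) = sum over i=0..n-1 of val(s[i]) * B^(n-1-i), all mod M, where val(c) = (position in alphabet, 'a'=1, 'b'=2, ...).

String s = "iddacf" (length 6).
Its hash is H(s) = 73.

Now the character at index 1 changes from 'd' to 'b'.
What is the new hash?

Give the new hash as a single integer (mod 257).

Answer: 168

Derivation:
val('d') = 4, val('b') = 2
Position k = 1, exponent = n-1-k = 4
B^4 mod M = 3^4 mod 257 = 81
Delta = (2 - 4) * 81 mod 257 = 95
New hash = (73 + 95) mod 257 = 168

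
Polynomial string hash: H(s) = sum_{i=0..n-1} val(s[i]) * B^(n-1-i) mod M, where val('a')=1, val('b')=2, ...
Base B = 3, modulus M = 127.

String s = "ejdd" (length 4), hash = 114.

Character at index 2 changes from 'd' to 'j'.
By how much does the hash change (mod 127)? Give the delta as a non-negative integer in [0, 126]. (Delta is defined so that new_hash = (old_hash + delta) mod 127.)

Answer: 18

Derivation:
Delta formula: (val(new) - val(old)) * B^(n-1-k) mod M
  val('j') - val('d') = 10 - 4 = 6
  B^(n-1-k) = 3^1 mod 127 = 3
  Delta = 6 * 3 mod 127 = 18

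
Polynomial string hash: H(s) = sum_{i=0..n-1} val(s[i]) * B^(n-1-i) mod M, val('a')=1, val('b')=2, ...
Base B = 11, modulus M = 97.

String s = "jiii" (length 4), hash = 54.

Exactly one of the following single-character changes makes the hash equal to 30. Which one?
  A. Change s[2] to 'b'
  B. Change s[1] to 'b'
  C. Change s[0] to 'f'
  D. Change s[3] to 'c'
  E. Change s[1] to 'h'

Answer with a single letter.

Answer: E

Derivation:
Option A: s[2]='i'->'b', delta=(2-9)*11^1 mod 97 = 20, hash=54+20 mod 97 = 74
Option B: s[1]='i'->'b', delta=(2-9)*11^2 mod 97 = 26, hash=54+26 mod 97 = 80
Option C: s[0]='j'->'f', delta=(6-10)*11^3 mod 97 = 11, hash=54+11 mod 97 = 65
Option D: s[3]='i'->'c', delta=(3-9)*11^0 mod 97 = 91, hash=54+91 mod 97 = 48
Option E: s[1]='i'->'h', delta=(8-9)*11^2 mod 97 = 73, hash=54+73 mod 97 = 30 <-- target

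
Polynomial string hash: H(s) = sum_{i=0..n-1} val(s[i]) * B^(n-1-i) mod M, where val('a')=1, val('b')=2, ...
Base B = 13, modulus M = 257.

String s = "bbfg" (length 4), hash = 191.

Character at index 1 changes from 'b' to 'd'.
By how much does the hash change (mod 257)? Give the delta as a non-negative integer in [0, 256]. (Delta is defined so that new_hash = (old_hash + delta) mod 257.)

Delta formula: (val(new) - val(old)) * B^(n-1-k) mod M
  val('d') - val('b') = 4 - 2 = 2
  B^(n-1-k) = 13^2 mod 257 = 169
  Delta = 2 * 169 mod 257 = 81

Answer: 81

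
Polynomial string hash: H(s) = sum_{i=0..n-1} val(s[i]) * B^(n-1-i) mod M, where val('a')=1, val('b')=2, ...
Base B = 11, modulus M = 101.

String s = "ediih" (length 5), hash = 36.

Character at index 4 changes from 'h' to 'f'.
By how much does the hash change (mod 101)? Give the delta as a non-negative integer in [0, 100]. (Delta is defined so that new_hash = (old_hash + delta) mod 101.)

Delta formula: (val(new) - val(old)) * B^(n-1-k) mod M
  val('f') - val('h') = 6 - 8 = -2
  B^(n-1-k) = 11^0 mod 101 = 1
  Delta = -2 * 1 mod 101 = 99

Answer: 99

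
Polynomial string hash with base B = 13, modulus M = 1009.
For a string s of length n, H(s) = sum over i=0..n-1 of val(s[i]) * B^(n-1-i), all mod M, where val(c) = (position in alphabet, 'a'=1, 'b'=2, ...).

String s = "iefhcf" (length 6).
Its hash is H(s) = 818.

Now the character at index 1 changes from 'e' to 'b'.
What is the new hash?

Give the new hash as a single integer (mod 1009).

Answer: 900

Derivation:
val('e') = 5, val('b') = 2
Position k = 1, exponent = n-1-k = 4
B^4 mod M = 13^4 mod 1009 = 309
Delta = (2 - 5) * 309 mod 1009 = 82
New hash = (818 + 82) mod 1009 = 900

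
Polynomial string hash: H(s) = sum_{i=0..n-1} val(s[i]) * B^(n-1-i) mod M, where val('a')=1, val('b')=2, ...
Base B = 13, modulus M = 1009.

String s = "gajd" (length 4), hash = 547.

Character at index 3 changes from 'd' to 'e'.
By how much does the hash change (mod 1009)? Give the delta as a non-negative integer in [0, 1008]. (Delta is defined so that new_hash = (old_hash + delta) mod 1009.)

Delta formula: (val(new) - val(old)) * B^(n-1-k) mod M
  val('e') - val('d') = 5 - 4 = 1
  B^(n-1-k) = 13^0 mod 1009 = 1
  Delta = 1 * 1 mod 1009 = 1

Answer: 1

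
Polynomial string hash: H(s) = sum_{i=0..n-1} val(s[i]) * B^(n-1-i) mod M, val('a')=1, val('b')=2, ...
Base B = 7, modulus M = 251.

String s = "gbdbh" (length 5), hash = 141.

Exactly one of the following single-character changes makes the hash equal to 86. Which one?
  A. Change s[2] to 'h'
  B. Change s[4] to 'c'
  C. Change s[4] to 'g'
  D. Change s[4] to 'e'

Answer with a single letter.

Answer: A

Derivation:
Option A: s[2]='d'->'h', delta=(8-4)*7^2 mod 251 = 196, hash=141+196 mod 251 = 86 <-- target
Option B: s[4]='h'->'c', delta=(3-8)*7^0 mod 251 = 246, hash=141+246 mod 251 = 136
Option C: s[4]='h'->'g', delta=(7-8)*7^0 mod 251 = 250, hash=141+250 mod 251 = 140
Option D: s[4]='h'->'e', delta=(5-8)*7^0 mod 251 = 248, hash=141+248 mod 251 = 138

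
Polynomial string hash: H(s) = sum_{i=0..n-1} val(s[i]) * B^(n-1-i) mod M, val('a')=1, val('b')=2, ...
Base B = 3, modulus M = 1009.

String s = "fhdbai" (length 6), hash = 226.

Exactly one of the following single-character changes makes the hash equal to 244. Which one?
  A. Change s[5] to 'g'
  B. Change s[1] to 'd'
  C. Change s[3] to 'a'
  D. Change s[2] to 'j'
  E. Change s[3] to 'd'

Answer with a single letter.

Answer: E

Derivation:
Option A: s[5]='i'->'g', delta=(7-9)*3^0 mod 1009 = 1007, hash=226+1007 mod 1009 = 224
Option B: s[1]='h'->'d', delta=(4-8)*3^4 mod 1009 = 685, hash=226+685 mod 1009 = 911
Option C: s[3]='b'->'a', delta=(1-2)*3^2 mod 1009 = 1000, hash=226+1000 mod 1009 = 217
Option D: s[2]='d'->'j', delta=(10-4)*3^3 mod 1009 = 162, hash=226+162 mod 1009 = 388
Option E: s[3]='b'->'d', delta=(4-2)*3^2 mod 1009 = 18, hash=226+18 mod 1009 = 244 <-- target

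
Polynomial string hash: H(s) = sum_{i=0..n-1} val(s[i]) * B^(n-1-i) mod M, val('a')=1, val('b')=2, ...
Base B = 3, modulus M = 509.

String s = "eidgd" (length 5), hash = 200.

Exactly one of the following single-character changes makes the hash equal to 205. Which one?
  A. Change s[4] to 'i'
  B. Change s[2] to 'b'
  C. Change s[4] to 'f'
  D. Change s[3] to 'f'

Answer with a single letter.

Option A: s[4]='d'->'i', delta=(9-4)*3^0 mod 509 = 5, hash=200+5 mod 509 = 205 <-- target
Option B: s[2]='d'->'b', delta=(2-4)*3^2 mod 509 = 491, hash=200+491 mod 509 = 182
Option C: s[4]='d'->'f', delta=(6-4)*3^0 mod 509 = 2, hash=200+2 mod 509 = 202
Option D: s[3]='g'->'f', delta=(6-7)*3^1 mod 509 = 506, hash=200+506 mod 509 = 197

Answer: A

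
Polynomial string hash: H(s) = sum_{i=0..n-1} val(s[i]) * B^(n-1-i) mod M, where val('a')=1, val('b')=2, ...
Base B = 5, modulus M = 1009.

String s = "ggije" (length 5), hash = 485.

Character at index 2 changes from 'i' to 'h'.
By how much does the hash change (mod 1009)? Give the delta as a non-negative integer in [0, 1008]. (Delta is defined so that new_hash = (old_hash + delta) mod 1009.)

Answer: 984

Derivation:
Delta formula: (val(new) - val(old)) * B^(n-1-k) mod M
  val('h') - val('i') = 8 - 9 = -1
  B^(n-1-k) = 5^2 mod 1009 = 25
  Delta = -1 * 25 mod 1009 = 984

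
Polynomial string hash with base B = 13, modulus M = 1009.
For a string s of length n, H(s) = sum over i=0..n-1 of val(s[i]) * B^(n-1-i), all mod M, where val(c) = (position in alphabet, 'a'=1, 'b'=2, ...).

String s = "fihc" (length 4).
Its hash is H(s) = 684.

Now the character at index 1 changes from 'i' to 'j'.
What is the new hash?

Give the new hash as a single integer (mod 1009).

Answer: 853

Derivation:
val('i') = 9, val('j') = 10
Position k = 1, exponent = n-1-k = 2
B^2 mod M = 13^2 mod 1009 = 169
Delta = (10 - 9) * 169 mod 1009 = 169
New hash = (684 + 169) mod 1009 = 853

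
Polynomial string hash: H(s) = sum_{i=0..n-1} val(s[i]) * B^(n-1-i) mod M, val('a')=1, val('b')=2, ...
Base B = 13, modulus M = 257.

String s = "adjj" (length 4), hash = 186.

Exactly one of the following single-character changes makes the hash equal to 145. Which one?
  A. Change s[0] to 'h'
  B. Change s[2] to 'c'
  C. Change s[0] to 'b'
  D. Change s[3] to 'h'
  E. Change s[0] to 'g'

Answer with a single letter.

Option A: s[0]='a'->'h', delta=(8-1)*13^3 mod 257 = 216, hash=186+216 mod 257 = 145 <-- target
Option B: s[2]='j'->'c', delta=(3-10)*13^1 mod 257 = 166, hash=186+166 mod 257 = 95
Option C: s[0]='a'->'b', delta=(2-1)*13^3 mod 257 = 141, hash=186+141 mod 257 = 70
Option D: s[3]='j'->'h', delta=(8-10)*13^0 mod 257 = 255, hash=186+255 mod 257 = 184
Option E: s[0]='a'->'g', delta=(7-1)*13^3 mod 257 = 75, hash=186+75 mod 257 = 4

Answer: A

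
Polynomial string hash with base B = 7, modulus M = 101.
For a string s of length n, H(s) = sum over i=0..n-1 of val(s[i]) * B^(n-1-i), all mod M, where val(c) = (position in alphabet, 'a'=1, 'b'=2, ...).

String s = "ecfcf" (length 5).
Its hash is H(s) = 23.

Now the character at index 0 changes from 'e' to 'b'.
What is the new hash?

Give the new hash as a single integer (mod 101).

Answer: 92

Derivation:
val('e') = 5, val('b') = 2
Position k = 0, exponent = n-1-k = 4
B^4 mod M = 7^4 mod 101 = 78
Delta = (2 - 5) * 78 mod 101 = 69
New hash = (23 + 69) mod 101 = 92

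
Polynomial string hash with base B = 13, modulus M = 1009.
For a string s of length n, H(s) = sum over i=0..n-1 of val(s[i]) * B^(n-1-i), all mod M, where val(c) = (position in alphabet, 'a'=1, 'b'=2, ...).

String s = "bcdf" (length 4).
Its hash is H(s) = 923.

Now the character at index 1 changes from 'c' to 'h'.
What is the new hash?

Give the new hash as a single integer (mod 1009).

val('c') = 3, val('h') = 8
Position k = 1, exponent = n-1-k = 2
B^2 mod M = 13^2 mod 1009 = 169
Delta = (8 - 3) * 169 mod 1009 = 845
New hash = (923 + 845) mod 1009 = 759

Answer: 759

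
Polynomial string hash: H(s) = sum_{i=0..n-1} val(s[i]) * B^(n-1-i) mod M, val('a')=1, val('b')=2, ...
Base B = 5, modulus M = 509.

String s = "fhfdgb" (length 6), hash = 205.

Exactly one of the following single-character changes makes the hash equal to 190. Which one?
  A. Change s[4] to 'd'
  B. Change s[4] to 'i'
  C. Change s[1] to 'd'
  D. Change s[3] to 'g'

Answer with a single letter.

Answer: A

Derivation:
Option A: s[4]='g'->'d', delta=(4-7)*5^1 mod 509 = 494, hash=205+494 mod 509 = 190 <-- target
Option B: s[4]='g'->'i', delta=(9-7)*5^1 mod 509 = 10, hash=205+10 mod 509 = 215
Option C: s[1]='h'->'d', delta=(4-8)*5^4 mod 509 = 45, hash=205+45 mod 509 = 250
Option D: s[3]='d'->'g', delta=(7-4)*5^2 mod 509 = 75, hash=205+75 mod 509 = 280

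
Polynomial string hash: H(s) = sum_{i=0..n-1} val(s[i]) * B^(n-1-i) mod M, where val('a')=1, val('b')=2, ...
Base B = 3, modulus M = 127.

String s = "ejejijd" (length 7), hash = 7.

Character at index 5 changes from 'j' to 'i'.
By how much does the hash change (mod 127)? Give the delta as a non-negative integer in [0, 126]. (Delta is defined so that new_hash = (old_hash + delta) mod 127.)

Answer: 124

Derivation:
Delta formula: (val(new) - val(old)) * B^(n-1-k) mod M
  val('i') - val('j') = 9 - 10 = -1
  B^(n-1-k) = 3^1 mod 127 = 3
  Delta = -1 * 3 mod 127 = 124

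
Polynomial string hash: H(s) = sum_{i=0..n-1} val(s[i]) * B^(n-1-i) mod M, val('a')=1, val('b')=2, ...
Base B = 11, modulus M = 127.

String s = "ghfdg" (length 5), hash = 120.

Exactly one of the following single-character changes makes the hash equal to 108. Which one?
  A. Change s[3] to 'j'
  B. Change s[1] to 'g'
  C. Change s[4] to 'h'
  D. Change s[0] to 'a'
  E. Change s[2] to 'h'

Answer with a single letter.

Option A: s[3]='d'->'j', delta=(10-4)*11^1 mod 127 = 66, hash=120+66 mod 127 = 59
Option B: s[1]='h'->'g', delta=(7-8)*11^3 mod 127 = 66, hash=120+66 mod 127 = 59
Option C: s[4]='g'->'h', delta=(8-7)*11^0 mod 127 = 1, hash=120+1 mod 127 = 121
Option D: s[0]='g'->'a', delta=(1-7)*11^4 mod 127 = 38, hash=120+38 mod 127 = 31
Option E: s[2]='f'->'h', delta=(8-6)*11^2 mod 127 = 115, hash=120+115 mod 127 = 108 <-- target

Answer: E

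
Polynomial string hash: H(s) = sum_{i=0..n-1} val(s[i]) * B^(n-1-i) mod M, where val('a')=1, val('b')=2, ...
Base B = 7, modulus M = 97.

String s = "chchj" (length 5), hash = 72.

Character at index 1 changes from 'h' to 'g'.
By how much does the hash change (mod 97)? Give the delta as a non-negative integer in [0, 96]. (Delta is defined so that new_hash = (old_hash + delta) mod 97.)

Delta formula: (val(new) - val(old)) * B^(n-1-k) mod M
  val('g') - val('h') = 7 - 8 = -1
  B^(n-1-k) = 7^3 mod 97 = 52
  Delta = -1 * 52 mod 97 = 45

Answer: 45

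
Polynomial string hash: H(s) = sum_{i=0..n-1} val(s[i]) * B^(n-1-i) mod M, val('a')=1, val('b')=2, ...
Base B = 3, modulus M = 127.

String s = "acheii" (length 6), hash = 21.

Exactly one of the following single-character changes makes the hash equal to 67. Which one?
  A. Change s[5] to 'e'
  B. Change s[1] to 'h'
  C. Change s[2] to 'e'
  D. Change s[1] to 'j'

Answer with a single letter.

Option A: s[5]='i'->'e', delta=(5-9)*3^0 mod 127 = 123, hash=21+123 mod 127 = 17
Option B: s[1]='c'->'h', delta=(8-3)*3^4 mod 127 = 24, hash=21+24 mod 127 = 45
Option C: s[2]='h'->'e', delta=(5-8)*3^3 mod 127 = 46, hash=21+46 mod 127 = 67 <-- target
Option D: s[1]='c'->'j', delta=(10-3)*3^4 mod 127 = 59, hash=21+59 mod 127 = 80

Answer: C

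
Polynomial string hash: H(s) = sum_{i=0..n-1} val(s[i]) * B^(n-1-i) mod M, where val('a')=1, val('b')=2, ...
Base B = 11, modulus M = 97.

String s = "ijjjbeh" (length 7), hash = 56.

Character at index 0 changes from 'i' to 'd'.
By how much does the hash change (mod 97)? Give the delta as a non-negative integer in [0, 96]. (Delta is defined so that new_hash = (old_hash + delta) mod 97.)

Delta formula: (val(new) - val(old)) * B^(n-1-k) mod M
  val('d') - val('i') = 4 - 9 = -5
  B^(n-1-k) = 11^6 mod 97 = 50
  Delta = -5 * 50 mod 97 = 41

Answer: 41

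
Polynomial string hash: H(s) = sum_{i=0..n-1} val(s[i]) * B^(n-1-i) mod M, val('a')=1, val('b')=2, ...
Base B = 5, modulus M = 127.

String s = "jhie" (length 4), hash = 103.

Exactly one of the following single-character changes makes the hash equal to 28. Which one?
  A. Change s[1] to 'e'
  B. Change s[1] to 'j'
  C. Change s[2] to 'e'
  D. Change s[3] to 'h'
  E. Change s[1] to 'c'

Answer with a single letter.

Option A: s[1]='h'->'e', delta=(5-8)*5^2 mod 127 = 52, hash=103+52 mod 127 = 28 <-- target
Option B: s[1]='h'->'j', delta=(10-8)*5^2 mod 127 = 50, hash=103+50 mod 127 = 26
Option C: s[2]='i'->'e', delta=(5-9)*5^1 mod 127 = 107, hash=103+107 mod 127 = 83
Option D: s[3]='e'->'h', delta=(8-5)*5^0 mod 127 = 3, hash=103+3 mod 127 = 106
Option E: s[1]='h'->'c', delta=(3-8)*5^2 mod 127 = 2, hash=103+2 mod 127 = 105

Answer: A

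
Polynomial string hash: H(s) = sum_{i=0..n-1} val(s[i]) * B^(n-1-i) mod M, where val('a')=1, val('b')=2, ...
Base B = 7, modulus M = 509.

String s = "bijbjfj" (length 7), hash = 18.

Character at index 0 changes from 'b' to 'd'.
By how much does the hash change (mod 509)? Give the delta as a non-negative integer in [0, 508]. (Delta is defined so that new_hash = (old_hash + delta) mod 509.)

Delta formula: (val(new) - val(old)) * B^(n-1-k) mod M
  val('d') - val('b') = 4 - 2 = 2
  B^(n-1-k) = 7^6 mod 509 = 70
  Delta = 2 * 70 mod 509 = 140

Answer: 140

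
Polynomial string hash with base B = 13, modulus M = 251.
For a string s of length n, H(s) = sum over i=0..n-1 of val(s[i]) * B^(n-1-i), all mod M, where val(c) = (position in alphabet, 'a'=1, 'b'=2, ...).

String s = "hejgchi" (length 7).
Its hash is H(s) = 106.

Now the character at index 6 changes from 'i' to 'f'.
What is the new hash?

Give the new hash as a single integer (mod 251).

val('i') = 9, val('f') = 6
Position k = 6, exponent = n-1-k = 0
B^0 mod M = 13^0 mod 251 = 1
Delta = (6 - 9) * 1 mod 251 = 248
New hash = (106 + 248) mod 251 = 103

Answer: 103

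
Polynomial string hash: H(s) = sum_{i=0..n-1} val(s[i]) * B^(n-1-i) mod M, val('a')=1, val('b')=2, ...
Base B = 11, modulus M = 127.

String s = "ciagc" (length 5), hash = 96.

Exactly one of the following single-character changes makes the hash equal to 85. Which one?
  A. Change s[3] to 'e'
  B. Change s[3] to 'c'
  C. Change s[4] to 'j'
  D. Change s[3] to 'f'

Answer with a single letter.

Answer: D

Derivation:
Option A: s[3]='g'->'e', delta=(5-7)*11^1 mod 127 = 105, hash=96+105 mod 127 = 74
Option B: s[3]='g'->'c', delta=(3-7)*11^1 mod 127 = 83, hash=96+83 mod 127 = 52
Option C: s[4]='c'->'j', delta=(10-3)*11^0 mod 127 = 7, hash=96+7 mod 127 = 103
Option D: s[3]='g'->'f', delta=(6-7)*11^1 mod 127 = 116, hash=96+116 mod 127 = 85 <-- target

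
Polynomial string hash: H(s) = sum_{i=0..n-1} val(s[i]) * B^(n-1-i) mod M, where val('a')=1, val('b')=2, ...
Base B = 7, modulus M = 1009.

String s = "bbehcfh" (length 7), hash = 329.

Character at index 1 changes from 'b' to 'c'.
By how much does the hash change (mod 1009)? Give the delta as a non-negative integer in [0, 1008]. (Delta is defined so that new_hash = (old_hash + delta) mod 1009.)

Answer: 663

Derivation:
Delta formula: (val(new) - val(old)) * B^(n-1-k) mod M
  val('c') - val('b') = 3 - 2 = 1
  B^(n-1-k) = 7^5 mod 1009 = 663
  Delta = 1 * 663 mod 1009 = 663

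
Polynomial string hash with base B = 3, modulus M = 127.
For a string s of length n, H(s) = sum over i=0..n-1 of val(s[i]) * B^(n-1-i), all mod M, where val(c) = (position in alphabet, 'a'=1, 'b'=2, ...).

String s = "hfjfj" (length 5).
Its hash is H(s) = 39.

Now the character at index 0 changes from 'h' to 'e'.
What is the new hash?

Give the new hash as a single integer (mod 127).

Answer: 50

Derivation:
val('h') = 8, val('e') = 5
Position k = 0, exponent = n-1-k = 4
B^4 mod M = 3^4 mod 127 = 81
Delta = (5 - 8) * 81 mod 127 = 11
New hash = (39 + 11) mod 127 = 50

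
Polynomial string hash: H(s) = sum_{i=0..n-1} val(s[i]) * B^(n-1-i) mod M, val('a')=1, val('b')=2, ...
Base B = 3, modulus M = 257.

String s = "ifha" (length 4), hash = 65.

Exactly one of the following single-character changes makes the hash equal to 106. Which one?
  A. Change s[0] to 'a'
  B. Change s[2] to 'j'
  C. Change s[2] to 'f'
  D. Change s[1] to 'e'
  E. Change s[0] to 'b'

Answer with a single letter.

Answer: A

Derivation:
Option A: s[0]='i'->'a', delta=(1-9)*3^3 mod 257 = 41, hash=65+41 mod 257 = 106 <-- target
Option B: s[2]='h'->'j', delta=(10-8)*3^1 mod 257 = 6, hash=65+6 mod 257 = 71
Option C: s[2]='h'->'f', delta=(6-8)*3^1 mod 257 = 251, hash=65+251 mod 257 = 59
Option D: s[1]='f'->'e', delta=(5-6)*3^2 mod 257 = 248, hash=65+248 mod 257 = 56
Option E: s[0]='i'->'b', delta=(2-9)*3^3 mod 257 = 68, hash=65+68 mod 257 = 133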